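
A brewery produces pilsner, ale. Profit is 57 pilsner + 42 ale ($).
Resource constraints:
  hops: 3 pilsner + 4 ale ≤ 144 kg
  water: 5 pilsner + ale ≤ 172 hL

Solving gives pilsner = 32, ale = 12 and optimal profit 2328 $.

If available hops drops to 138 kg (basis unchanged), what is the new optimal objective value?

Both hops and water are binding at x*.
Dual feasibility on the basic columns requires 3·y_hops + 5·y_water = 57, 4·y_hops + 1·y_water = 42.
Solving: y_hops = 9, y_water = 6.
Δz = y_hops·Δb = 9 × (-6) = -54, so new z* = 2328 − 54 = 2274.

2274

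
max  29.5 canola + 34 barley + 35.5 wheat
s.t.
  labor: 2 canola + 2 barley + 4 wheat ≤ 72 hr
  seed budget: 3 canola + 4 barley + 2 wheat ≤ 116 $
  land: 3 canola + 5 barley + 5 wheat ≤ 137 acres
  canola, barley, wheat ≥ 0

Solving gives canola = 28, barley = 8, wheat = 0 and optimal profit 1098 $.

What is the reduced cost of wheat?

At the optimum: labor uses 72 of 72 (binding); seed budget uses 116 of 116 (binding); land uses 124 of 137 (slack = 13).
Slack constraints have shadow price 0 (complementary slackness).
Dual feasibility on the basic columns requires 2·y_labor + 3·y_seed budget = 29.5, 2·y_labor + 4·y_seed budget = 34.
This yields shadow prices y_labor = 8, y_seed budget = 4.5.
Reduced cost of wheat: c₃ − yᵀa₃ = 35.5 − (8·4 + 4.5·2) = 35.5 − 41 = -5.5.

-5.5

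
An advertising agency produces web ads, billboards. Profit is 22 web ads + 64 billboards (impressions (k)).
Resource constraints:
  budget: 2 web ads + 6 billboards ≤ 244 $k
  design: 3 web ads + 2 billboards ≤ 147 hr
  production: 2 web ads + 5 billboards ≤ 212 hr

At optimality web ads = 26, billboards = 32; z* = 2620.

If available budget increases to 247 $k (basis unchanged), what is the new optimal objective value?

At the optimum: budget uses 244 of 244 (binding); design uses 142 of 147 (slack = 5); production uses 212 of 212 (binding).
Slack constraints have shadow price 0 (complementary slackness).
From A_Bᵀ y = c: 2·y_budget + 2·y_production = 22; 6·y_budget + 5·y_production = 64.
Solving: y_budget = 9, y_production = 2.
Δz = y_budget·Δb = 9 × (3) = 27, so new z* = 2620 + 27 = 2647.

2647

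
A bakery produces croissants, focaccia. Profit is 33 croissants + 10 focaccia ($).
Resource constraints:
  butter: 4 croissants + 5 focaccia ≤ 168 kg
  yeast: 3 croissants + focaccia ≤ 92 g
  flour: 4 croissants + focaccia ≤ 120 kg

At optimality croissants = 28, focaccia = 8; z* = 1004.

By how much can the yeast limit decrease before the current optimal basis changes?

Binding constraints: yeast, flour. The basis is B = [[3,1],[4,1]] with det -1.
Per unit decrease in yeast, x* moves by d = (1, -4).
The basis stays optimal until focaccia reaches 0; allowable decrease = 2 g.

2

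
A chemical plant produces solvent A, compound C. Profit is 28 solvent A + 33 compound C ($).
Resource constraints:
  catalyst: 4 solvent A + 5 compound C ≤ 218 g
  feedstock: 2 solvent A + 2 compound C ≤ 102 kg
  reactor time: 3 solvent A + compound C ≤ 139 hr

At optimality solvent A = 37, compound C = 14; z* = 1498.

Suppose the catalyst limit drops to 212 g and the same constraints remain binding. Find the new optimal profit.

At the optimum: catalyst uses 218 of 218 (binding); feedstock uses 102 of 102 (binding); reactor time uses 125 of 139 (slack = 14).
By complementary slackness, y = 0 for the non-binding constraint.
The binding rows give the dual system: 4·y_catalyst + 2·y_feedstock = 28 and 5·y_catalyst + 2·y_feedstock = 33.
Solving: y_catalyst = 5, y_feedstock = 4.
Δz = y_catalyst·Δb = 5 × (-6) = -30, so new z* = 1498 − 30 = 1468.

1468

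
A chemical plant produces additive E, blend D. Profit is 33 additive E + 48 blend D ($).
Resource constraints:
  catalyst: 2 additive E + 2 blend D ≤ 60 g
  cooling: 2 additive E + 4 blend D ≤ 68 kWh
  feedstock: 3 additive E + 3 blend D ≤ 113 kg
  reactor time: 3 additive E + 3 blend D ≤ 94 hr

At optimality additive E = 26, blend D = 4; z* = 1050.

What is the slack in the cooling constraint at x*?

0

cooling used = 2·26 + 4·4 = 68; slack = 68 − 68 = 0.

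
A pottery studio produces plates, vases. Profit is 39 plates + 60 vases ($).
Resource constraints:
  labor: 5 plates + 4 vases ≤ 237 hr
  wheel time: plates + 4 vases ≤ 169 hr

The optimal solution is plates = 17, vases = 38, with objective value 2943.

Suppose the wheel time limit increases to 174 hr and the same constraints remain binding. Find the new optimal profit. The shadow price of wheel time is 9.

2988

Δb = 5, so new z* = 2943 + (9)·(5) = 2943 + 45 = 2988.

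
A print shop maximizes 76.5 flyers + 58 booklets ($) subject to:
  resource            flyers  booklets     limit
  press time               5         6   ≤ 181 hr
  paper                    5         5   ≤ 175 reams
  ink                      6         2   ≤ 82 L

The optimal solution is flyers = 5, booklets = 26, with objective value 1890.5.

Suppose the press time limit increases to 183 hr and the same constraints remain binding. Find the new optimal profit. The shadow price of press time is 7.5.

Δb = 2, so new z* = 1890.5 + (7.5)·(2) = 1890.5 + 15 = 1905.5.

1905.5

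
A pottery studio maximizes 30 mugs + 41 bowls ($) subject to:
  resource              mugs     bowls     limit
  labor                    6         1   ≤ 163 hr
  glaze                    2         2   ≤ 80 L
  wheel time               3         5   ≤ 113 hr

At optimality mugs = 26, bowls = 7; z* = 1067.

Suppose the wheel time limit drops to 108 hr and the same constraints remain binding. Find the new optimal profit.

Binding: labor and wheel time. Non-binding: glaze (14 unused).
Since glaze is not tight, its dual is 0.
The binding rows give the dual system: 6·y_labor + 3·y_wheel time = 30 and 1·y_labor + 5·y_wheel time = 41.
→ y_labor = 1 and y_wheel time = 8.
Δz = y_wheel time·Δb = 8 × (-5) = -40, so new z* = 1067 − 40 = 1027.

1027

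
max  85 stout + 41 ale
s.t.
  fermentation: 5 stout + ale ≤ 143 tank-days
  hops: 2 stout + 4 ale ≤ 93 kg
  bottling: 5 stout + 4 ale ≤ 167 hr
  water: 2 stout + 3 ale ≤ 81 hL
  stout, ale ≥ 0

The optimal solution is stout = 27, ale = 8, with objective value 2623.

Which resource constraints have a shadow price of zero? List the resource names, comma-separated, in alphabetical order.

hops, water

fermentation: 143/143 (binding)
hops: 86/93 (slack 7)
bottling: 167/167 (binding)
water: 78/81 (slack 3)
By complementary slackness, a constraint with positive slack has shadow price 0 → hops, water.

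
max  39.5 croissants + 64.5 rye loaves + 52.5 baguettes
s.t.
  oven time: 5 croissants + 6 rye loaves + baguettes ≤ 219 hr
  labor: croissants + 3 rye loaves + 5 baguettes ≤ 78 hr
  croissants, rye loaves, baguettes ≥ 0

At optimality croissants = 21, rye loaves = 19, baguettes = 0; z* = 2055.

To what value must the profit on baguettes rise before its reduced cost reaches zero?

53.5

Both oven time and labor are binding at x*.
The binding rows give the dual system: 5·y_oven time + 1·y_labor = 39.5 and 6·y_oven time + 3·y_labor = 64.5.
Solving: y_oven time = 6, y_labor = 9.5.
baguettes enters the basis when its profit ≥ yᵀa₃ = 6·1 + 9.5·5 = 53.5.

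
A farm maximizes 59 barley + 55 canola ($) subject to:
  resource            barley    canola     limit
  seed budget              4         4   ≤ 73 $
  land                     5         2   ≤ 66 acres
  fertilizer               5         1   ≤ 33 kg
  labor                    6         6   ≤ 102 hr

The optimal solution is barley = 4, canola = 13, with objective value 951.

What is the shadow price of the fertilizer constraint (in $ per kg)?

Binding: fertilizer and labor. Non-binding: seed budget (5 unused), land (20 unused).
Slack constraints have shadow price 0 (complementary slackness).
From A_Bᵀ y = c: 5·y_fertilizer + 6·y_labor = 59; 1·y_fertilizer + 6·y_labor = 55.
Solving: y_fertilizer = 1, y_labor = 9.
Shadow price of fertilizer = 1.

1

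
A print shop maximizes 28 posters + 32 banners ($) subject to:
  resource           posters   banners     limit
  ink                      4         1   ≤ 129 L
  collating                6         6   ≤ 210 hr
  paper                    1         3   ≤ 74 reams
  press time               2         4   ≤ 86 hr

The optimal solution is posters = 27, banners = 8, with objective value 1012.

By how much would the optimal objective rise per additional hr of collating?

Binding: collating and press time. Non-binding: ink (13 unused), paper (23 unused).
Since ink, paper are not tight, their duals are 0.
The binding rows give the dual system: 6·y_collating + 2·y_press time = 28 and 6·y_collating + 4·y_press time = 32.
Solving: y_collating = 4, y_press time = 2.
Shadow price of collating = 4.

4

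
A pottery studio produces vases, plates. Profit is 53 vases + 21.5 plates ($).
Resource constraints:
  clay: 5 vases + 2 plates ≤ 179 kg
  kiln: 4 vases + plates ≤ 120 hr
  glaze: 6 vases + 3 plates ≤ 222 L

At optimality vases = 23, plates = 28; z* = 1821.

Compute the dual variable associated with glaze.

At the optimum: clay uses 171 of 179 (slack = 8); kiln uses 120 of 120 (binding); glaze uses 222 of 222 (binding).
Since clay is not tight, its dual is 0.
Dual feasibility on the basic columns requires 4·y_kiln + 6·y_glaze = 53, 1·y_kiln + 3·y_glaze = 21.5.
This yields shadow prices y_kiln = 5, y_glaze = 5.5.
Shadow price of glaze = 5.5.

5.5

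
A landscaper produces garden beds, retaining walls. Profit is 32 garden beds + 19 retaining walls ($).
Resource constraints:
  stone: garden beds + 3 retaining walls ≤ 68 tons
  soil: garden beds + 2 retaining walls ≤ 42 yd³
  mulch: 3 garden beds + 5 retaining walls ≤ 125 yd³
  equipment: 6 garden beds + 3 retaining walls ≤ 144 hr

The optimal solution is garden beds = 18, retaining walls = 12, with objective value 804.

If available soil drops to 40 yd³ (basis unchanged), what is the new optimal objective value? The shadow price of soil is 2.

800

Δb = -2, so new z* = 804 + (2)·(-2) = 804 − 4 = 800.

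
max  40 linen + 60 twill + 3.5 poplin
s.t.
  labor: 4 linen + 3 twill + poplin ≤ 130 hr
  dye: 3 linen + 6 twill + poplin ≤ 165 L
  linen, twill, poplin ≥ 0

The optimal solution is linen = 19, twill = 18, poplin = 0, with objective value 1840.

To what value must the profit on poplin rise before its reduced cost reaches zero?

Both labor and dye are binding at x*.
The binding rows give the dual system: 4·y_labor + 3·y_dye = 40 and 3·y_labor + 6·y_dye = 60.
Solving: y_labor = 4, y_dye = 8.
poplin enters the basis when its profit ≥ yᵀa₃ = 4·1 + 8·1 = 12.

12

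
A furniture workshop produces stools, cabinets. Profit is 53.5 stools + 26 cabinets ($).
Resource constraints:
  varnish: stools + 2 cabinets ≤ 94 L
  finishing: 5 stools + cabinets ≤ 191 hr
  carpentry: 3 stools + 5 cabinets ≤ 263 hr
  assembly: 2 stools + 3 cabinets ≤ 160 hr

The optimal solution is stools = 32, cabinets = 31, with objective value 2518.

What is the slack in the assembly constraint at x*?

3

assembly used = 2·32 + 3·31 = 157; slack = 160 − 157 = 3.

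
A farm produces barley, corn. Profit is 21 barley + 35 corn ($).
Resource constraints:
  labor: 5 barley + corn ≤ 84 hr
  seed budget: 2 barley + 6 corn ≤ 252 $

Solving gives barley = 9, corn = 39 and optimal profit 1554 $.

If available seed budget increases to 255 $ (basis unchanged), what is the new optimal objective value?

1570.5

At the optimum: labor uses 84 of 84 (binding); seed budget uses 252 of 252 (binding).
The binding rows give the dual system: 5·y_labor + 2·y_seed budget = 21 and 1·y_labor + 6·y_seed budget = 35.
Solving: y_labor = 2, y_seed budget = 5.5.
Δz = y_seed budget·Δb = 5.5 × (3) = 16.5, so new z* = 1554 + 16.5 = 1570.5.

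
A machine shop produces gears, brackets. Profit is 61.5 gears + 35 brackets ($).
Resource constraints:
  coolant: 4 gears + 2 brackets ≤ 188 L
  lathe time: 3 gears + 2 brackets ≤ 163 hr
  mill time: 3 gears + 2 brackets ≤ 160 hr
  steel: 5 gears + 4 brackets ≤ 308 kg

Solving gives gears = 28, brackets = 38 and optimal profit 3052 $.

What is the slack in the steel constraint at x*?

steel used = 5·28 + 4·38 = 292; slack = 308 − 292 = 16.

16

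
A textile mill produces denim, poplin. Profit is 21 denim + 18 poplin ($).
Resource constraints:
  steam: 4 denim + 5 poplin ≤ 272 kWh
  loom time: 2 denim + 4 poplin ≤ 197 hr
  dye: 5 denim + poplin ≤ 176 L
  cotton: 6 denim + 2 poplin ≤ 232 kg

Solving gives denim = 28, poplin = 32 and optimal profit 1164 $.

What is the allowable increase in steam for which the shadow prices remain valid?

Binding constraints: steam, cotton. The basis is B = [[4,5],[6,2]] with det -22.
Per unit increase in steam, x* moves by d = (-0.0909, 0.2727).
The basis stays optimal until loom time becomes binding; allowable increase = 14.3 kWh.

14.3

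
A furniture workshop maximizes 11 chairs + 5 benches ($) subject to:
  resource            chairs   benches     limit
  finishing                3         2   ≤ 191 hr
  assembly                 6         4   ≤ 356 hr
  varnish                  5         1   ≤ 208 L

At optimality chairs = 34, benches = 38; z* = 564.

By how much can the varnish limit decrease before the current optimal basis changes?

Binding constraints: assembly, varnish. The basis is B = [[6,4],[5,1]] with det -14.
Per unit decrease in varnish, x* moves by d = (-0.2857, 0.4286).
The basis stays optimal until chairs reaches 0; allowable decrease = 119 L.

119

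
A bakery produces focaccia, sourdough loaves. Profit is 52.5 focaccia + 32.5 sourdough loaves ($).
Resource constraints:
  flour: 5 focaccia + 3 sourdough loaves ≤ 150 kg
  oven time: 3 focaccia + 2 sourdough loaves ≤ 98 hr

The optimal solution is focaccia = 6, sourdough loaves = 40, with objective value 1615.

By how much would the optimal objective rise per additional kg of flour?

Check each constraint at x*: flour 150/150 (tight); oven time 98/98 (tight).
From A_Bᵀ y = c: 5·y_flour + 3·y_oven time = 52.5; 3·y_flour + 2·y_oven time = 32.5.
→ y_flour = 7.5 and y_oven time = 5.
Shadow price of flour = 7.5.

7.5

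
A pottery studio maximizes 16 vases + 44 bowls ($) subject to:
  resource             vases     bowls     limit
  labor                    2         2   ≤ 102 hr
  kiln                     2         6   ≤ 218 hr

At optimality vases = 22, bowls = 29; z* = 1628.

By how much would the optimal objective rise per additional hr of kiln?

7

At the optimum: labor uses 102 of 102 (binding); kiln uses 218 of 218 (binding).
The binding rows give the dual system: 2·y_labor + 2·y_kiln = 16 and 2·y_labor + 6·y_kiln = 44.
This yields shadow prices y_labor = 1, y_kiln = 7.
Shadow price of kiln = 7.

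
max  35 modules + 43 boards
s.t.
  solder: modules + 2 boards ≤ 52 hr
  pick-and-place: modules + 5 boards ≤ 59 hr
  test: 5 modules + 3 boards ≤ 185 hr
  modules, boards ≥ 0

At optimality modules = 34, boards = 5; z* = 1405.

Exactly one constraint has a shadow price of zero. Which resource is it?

solder

solder: 44/52 (slack 8)
pick-and-place: 59/59 (binding)
test: 185/185 (binding)
By complementary slackness, a constraint with positive slack has shadow price 0 → solder.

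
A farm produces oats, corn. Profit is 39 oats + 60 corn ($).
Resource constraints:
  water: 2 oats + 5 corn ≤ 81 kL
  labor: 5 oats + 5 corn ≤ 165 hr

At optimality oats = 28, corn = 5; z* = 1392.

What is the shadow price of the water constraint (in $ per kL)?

7

Both water and labor are binding at x*.
Dual feasibility on the basic columns requires 2·y_water + 5·y_labor = 39, 5·y_water + 5·y_labor = 60.
→ y_water = 7 and y_labor = 5.
Shadow price of water = 7.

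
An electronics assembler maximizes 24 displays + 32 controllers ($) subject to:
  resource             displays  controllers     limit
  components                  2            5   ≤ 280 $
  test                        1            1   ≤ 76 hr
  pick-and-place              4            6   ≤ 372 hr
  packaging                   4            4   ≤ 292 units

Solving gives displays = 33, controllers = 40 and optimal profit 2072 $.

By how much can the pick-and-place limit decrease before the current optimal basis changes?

Binding constraints: pick-and-place, packaging. The basis is B = [[4,6],[4,4]] with det -8.
Per unit decrease in pick-and-place, x* moves by d = (0.5, -0.5).
The basis stays optimal until controllers reaches 0; allowable decrease = 80 hr.

80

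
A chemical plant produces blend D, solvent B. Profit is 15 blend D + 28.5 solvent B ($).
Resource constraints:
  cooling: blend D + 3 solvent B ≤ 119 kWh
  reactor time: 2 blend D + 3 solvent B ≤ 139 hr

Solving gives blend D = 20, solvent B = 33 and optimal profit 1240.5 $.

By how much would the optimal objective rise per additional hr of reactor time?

5.5

Both cooling and reactor time are binding at x*.
Dual feasibility on the basic columns requires 1·y_cooling + 2·y_reactor time = 15, 3·y_cooling + 3·y_reactor time = 28.5.
This yields shadow prices y_cooling = 4, y_reactor time = 5.5.
Shadow price of reactor time = 5.5.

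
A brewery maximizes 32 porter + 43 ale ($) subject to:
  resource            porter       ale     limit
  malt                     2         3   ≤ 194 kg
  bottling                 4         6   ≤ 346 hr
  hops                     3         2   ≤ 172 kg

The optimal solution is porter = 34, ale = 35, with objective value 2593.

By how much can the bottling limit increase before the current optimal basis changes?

42

Binding constraints: bottling, hops. The basis is B = [[4,6],[3,2]] with det -10.
Per unit increase in bottling, x* moves by d = (-0.2, 0.3).
The basis stays optimal until malt becomes binding; allowable increase = 42 hr.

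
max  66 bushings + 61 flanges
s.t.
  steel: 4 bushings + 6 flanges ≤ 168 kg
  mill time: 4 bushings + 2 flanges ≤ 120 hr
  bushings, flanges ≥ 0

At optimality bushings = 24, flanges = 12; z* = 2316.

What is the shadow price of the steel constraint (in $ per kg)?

7

At the optimum: steel uses 168 of 168 (binding); mill time uses 120 of 120 (binding).
Dual feasibility on the basic columns requires 4·y_steel + 4·y_mill time = 66, 6·y_steel + 2·y_mill time = 61.
This yields shadow prices y_steel = 7, y_mill time = 9.5.
Shadow price of steel = 7.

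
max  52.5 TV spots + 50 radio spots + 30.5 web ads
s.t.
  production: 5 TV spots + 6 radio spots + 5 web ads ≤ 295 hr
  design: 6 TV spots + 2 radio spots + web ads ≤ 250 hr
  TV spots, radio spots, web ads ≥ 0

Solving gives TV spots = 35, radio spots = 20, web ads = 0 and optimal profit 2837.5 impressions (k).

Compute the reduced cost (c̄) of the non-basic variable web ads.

Both production and design are binding at x*.
Dual feasibility on the basic columns requires 5·y_production + 6·y_design = 52.5, 6·y_production + 2·y_design = 50.
This yields shadow prices y_production = 7.5, y_design = 2.5.
Reduced cost of web ads: c₃ − yᵀa₃ = 30.5 − (7.5·5 + 2.5·1) = 30.5 − 40 = -9.5.

-9.5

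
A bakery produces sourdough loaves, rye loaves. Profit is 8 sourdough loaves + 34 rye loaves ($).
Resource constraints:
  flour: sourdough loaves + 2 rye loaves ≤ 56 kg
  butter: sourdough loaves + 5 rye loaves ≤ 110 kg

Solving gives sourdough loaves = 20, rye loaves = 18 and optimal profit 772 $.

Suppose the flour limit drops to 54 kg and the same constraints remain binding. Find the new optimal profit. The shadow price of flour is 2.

768

Δb = -2, so new z* = 772 + (2)·(-2) = 772 − 4 = 768.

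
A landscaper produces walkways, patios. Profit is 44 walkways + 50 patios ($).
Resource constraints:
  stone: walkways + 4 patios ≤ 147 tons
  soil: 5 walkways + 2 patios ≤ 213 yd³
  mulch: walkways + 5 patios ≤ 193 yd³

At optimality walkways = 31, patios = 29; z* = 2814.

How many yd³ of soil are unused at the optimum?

soil used = 5·31 + 2·29 = 213; slack = 213 − 213 = 0.

0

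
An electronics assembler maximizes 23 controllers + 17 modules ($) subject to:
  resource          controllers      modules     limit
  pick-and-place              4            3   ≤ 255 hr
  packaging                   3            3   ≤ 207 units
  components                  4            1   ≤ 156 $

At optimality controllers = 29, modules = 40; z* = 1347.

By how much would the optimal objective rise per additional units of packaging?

At the optimum: pick-and-place uses 236 of 255 (slack = 19); packaging uses 207 of 207 (binding); components uses 156 of 156 (binding).
Since pick-and-place is not tight, its dual is 0.
From A_Bᵀ y = c: 3·y_packaging + 4·y_components = 23; 3·y_packaging + 1·y_components = 17.
→ y_packaging = 5 and y_components = 2.
Shadow price of packaging = 5.

5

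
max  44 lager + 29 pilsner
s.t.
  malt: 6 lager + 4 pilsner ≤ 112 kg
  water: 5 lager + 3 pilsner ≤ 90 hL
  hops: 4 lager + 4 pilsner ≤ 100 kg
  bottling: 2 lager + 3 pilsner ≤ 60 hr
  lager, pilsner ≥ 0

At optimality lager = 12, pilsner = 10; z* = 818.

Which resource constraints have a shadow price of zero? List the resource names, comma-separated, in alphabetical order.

malt: 112/112 (binding)
water: 90/90 (binding)
hops: 88/100 (slack 12)
bottling: 54/60 (slack 6)
By complementary slackness, a constraint with positive slack has shadow price 0 → bottling, hops.

bottling, hops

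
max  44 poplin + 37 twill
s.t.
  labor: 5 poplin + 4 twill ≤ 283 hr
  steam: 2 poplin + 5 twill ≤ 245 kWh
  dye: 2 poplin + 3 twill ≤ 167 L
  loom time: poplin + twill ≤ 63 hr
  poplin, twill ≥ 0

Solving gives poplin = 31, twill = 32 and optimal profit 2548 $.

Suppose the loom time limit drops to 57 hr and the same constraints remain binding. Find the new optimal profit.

At the optimum: labor uses 283 of 283 (binding); steam uses 222 of 245 (slack = 23); dye uses 158 of 167 (slack = 9); loom time uses 63 of 63 (binding).
By complementary slackness, y = 0 for the non-binding constraints.
From A_Bᵀ y = c: 5·y_labor + 1·y_loom time = 44; 4·y_labor + 1·y_loom time = 37.
This yields shadow prices y_labor = 7, y_loom time = 9.
Δz = y_loom time·Δb = 9 × (-6) = -54, so new z* = 2548 − 54 = 2494.

2494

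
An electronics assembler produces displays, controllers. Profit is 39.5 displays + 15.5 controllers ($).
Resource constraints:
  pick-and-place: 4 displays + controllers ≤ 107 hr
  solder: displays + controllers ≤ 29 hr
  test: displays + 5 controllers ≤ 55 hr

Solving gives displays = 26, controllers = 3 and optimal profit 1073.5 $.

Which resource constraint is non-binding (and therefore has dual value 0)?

test

pick-and-place: 107/107 (binding)
solder: 29/29 (binding)
test: 41/55 (slack 14)
By complementary slackness, a constraint with positive slack has shadow price 0 → test.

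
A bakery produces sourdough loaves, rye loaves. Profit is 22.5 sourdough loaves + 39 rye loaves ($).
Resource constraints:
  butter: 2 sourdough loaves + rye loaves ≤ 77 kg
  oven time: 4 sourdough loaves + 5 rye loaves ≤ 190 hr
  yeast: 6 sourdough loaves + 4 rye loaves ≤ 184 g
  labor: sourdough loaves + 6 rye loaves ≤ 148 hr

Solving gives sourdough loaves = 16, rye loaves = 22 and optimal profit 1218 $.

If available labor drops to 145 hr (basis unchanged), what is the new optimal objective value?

1204.5

Binding: yeast and labor. Non-binding: butter (23 unused), oven time (16 unused).
Since butter, oven time are not tight, their duals are 0.
Dual feasibility on the basic columns requires 6·y_yeast + 1·y_labor = 22.5, 4·y_yeast + 6·y_labor = 39.
Solving: y_yeast = 3, y_labor = 4.5.
Δz = y_labor·Δb = 4.5 × (-3) = -13.5, so new z* = 1218 − 13.5 = 1204.5.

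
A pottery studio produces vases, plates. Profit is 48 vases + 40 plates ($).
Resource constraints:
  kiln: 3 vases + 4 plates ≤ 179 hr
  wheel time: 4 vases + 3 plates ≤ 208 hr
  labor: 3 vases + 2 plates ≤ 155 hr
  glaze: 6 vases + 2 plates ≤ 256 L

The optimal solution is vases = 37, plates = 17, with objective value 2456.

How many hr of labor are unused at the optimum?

labor used = 3·37 + 2·17 = 145; slack = 155 − 145 = 10.

10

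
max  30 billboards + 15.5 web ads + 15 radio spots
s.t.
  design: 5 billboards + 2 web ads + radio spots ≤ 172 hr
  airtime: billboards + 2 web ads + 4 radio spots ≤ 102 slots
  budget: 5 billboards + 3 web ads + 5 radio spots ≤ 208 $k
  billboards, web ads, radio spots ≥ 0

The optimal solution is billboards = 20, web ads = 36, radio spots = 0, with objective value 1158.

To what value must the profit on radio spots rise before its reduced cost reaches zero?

20

Binding: design and budget. Non-binding: airtime (10 unused).
Slack constraints have shadow price 0 (complementary slackness).
From A_Bᵀ y = c: 5·y_design + 5·y_budget = 30; 2·y_design + 3·y_budget = 15.5.
This yields shadow prices y_design = 2.5, y_budget = 3.5.
radio spots enters the basis when its profit ≥ yᵀa₃ = 2.5·1 + 3.5·5 = 20.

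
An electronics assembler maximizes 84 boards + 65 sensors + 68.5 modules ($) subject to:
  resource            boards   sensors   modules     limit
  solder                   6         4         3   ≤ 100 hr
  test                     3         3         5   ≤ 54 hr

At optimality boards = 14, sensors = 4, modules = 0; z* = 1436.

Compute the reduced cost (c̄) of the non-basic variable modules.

Check each constraint at x*: solder 100/100 (tight); test 54/54 (tight).
From A_Bᵀ y = c: 6·y_solder + 3·y_test = 84; 4·y_solder + 3·y_test = 65.
→ y_solder = 9.5 and y_test = 9.
Reduced cost of modules: c₃ − yᵀa₃ = 68.5 − (9.5·3 + 9·5) = 68.5 − 73.5 = -5.

-5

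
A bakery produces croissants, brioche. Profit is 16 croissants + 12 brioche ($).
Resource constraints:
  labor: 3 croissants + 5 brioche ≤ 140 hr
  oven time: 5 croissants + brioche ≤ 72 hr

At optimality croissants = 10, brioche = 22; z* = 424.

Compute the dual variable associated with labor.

At the optimum: labor uses 140 of 140 (binding); oven time uses 72 of 72 (binding).
The binding rows give the dual system: 3·y_labor + 5·y_oven time = 16 and 5·y_labor + 1·y_oven time = 12.
This yields shadow prices y_labor = 2, y_oven time = 2.
Shadow price of labor = 2.

2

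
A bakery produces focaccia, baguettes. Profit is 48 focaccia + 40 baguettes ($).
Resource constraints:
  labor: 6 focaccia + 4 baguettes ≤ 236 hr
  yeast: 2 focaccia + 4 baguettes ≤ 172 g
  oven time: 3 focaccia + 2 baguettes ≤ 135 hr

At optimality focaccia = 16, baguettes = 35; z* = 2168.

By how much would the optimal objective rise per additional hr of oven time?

0

Binding: labor and yeast. Non-binding: oven time (17 unused).
By complementary slackness, y = 0 for the non-binding constraint.
The binding rows give the dual system: 6·y_labor + 2·y_yeast = 48 and 4·y_labor + 4·y_yeast = 40.
→ y_labor = 7 and y_yeast = 3.
Shadow price of oven time = 0.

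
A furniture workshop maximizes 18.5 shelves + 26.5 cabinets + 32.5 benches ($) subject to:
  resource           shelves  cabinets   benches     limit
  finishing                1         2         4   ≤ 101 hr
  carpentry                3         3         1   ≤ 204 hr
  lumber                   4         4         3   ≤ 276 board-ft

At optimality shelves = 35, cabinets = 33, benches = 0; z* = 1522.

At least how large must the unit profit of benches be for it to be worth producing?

At the optimum: finishing uses 101 of 101 (binding); carpentry uses 204 of 204 (binding); lumber uses 272 of 276 (slack = 4).
Slack constraints have shadow price 0 (complementary slackness).
Dual feasibility on the basic columns requires 1·y_finishing + 3·y_carpentry = 18.5, 2·y_finishing + 3·y_carpentry = 26.5.
→ y_finishing = 8 and y_carpentry = 3.5.
benches enters the basis when its profit ≥ yᵀa₃ = 8·4 + 3.5·1 = 35.5.

35.5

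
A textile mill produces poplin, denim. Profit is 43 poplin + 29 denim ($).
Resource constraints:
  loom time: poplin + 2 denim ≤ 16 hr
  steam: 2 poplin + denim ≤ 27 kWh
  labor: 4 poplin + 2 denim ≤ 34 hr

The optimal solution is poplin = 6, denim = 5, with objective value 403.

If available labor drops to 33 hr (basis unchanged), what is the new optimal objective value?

393.5

At the optimum: loom time uses 16 of 16 (binding); steam uses 17 of 27 (slack = 10); labor uses 34 of 34 (binding).
By complementary slackness, y = 0 for the non-binding constraint.
The binding rows give the dual system: 1·y_loom time + 4·y_labor = 43 and 2·y_loom time + 2·y_labor = 29.
Solving: y_loom time = 5, y_labor = 9.5.
Δz = y_labor·Δb = 9.5 × (-1) = -9.5, so new z* = 403 − 9.5 = 393.5.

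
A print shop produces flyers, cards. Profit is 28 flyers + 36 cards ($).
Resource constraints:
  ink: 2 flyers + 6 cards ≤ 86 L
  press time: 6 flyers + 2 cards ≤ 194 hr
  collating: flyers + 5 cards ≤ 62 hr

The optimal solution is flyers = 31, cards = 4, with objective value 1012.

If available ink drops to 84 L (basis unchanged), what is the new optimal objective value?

1002

At the optimum: ink uses 86 of 86 (binding); press time uses 194 of 194 (binding); collating uses 51 of 62 (slack = 11).
Slack constraints have shadow price 0 (complementary slackness).
Dual feasibility on the basic columns requires 2·y_ink + 6·y_press time = 28, 6·y_ink + 2·y_press time = 36.
Solving: y_ink = 5, y_press time = 3.
Δz = y_ink·Δb = 5 × (-2) = -10, so new z* = 1012 − 10 = 1002.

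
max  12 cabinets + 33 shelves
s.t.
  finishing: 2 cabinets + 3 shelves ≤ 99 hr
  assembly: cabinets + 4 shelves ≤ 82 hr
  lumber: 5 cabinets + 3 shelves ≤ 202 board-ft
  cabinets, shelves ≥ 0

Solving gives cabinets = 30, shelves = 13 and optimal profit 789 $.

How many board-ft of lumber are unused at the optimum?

13

lumber used = 5·30 + 3·13 = 189; slack = 202 − 189 = 13.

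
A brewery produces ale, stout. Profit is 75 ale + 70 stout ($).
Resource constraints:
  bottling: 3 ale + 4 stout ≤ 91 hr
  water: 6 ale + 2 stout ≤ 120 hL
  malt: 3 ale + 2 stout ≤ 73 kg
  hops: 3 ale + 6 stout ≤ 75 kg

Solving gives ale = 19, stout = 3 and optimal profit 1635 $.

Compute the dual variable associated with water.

At the optimum: bottling uses 69 of 91 (slack = 22); water uses 120 of 120 (binding); malt uses 63 of 73 (slack = 10); hops uses 75 of 75 (binding).
By complementary slackness, y = 0 for the non-binding constraints.
Dual feasibility on the basic columns requires 6·y_water + 3·y_hops = 75, 2·y_water + 6·y_hops = 70.
→ y_water = 8 and y_hops = 9.
Shadow price of water = 8.

8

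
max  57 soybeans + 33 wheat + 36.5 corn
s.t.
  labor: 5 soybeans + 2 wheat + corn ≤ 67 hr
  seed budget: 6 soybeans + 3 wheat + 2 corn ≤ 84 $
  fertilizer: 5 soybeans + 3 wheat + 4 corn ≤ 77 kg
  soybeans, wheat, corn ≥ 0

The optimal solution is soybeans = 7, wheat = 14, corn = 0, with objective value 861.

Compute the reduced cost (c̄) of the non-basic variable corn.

Binding: seed budget and fertilizer. Non-binding: labor (4 unused).
Slack constraints have shadow price 0 (complementary slackness).
The binding rows give the dual system: 6·y_seed budget + 5·y_fertilizer = 57 and 3·y_seed budget + 3·y_fertilizer = 33.
This yields shadow prices y_seed budget = 2, y_fertilizer = 9.
Reduced cost of corn: c₃ − yᵀa₃ = 36.5 − (2·2 + 9·4) = 36.5 − 40 = -3.5.

-3.5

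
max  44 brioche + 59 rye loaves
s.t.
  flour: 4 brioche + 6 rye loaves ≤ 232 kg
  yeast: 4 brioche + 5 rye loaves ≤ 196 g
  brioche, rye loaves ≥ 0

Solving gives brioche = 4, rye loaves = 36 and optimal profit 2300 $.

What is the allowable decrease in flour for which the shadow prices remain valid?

36

Binding constraints: flour, yeast. The basis is B = [[4,6],[4,5]] with det -4.
Per unit decrease in flour, x* moves by d = (1.25, -1).
The basis stays optimal until rye loaves reaches 0; allowable decrease = 36 kg.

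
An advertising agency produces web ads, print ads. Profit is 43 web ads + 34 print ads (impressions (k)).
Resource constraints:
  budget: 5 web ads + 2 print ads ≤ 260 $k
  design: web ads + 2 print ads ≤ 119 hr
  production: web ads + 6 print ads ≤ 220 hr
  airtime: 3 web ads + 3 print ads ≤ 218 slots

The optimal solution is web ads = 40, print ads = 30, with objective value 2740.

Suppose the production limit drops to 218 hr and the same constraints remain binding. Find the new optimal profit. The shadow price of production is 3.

Δb = -2, so new z* = 2740 + (3)·(-2) = 2740 − 6 = 2734.

2734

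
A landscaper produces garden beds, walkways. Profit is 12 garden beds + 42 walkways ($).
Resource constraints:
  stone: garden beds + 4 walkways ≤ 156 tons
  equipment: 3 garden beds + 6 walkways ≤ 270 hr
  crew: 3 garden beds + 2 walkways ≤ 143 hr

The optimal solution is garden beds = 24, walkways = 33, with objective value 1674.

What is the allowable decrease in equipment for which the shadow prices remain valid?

36

Binding constraints: stone, equipment. The basis is B = [[1,4],[3,6]] with det -6.
Per unit decrease in equipment, x* moves by d = (-0.6667, 0.1667).
The basis stays optimal until garden beds reaches 0; allowable decrease = 36 hr.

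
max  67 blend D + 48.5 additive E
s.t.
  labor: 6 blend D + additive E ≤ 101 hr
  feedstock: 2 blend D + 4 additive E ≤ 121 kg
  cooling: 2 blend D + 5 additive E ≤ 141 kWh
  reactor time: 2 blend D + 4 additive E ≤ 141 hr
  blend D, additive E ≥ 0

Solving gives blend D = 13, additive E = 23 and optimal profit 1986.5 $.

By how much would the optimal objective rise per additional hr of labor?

8.5

At the optimum: labor uses 101 of 101 (binding); feedstock uses 118 of 121 (slack = 3); cooling uses 141 of 141 (binding); reactor time uses 118 of 141 (slack = 23).
Since feedstock, reactor time are not tight, their duals are 0.
The binding rows give the dual system: 6·y_labor + 2·y_cooling = 67 and 1·y_labor + 5·y_cooling = 48.5.
Solving: y_labor = 8.5, y_cooling = 8.
Shadow price of labor = 8.5.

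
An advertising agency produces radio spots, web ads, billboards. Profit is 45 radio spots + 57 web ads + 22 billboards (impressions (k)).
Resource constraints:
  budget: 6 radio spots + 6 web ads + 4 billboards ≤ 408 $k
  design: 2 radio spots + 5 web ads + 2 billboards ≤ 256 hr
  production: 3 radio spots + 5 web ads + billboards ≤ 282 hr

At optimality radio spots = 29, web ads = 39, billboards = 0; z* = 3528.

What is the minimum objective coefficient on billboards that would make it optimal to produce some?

Binding: budget and production. Non-binding: design (3 unused).
By complementary slackness, y = 0 for the non-binding constraint.
The binding rows give the dual system: 6·y_budget + 3·y_production = 45 and 6·y_budget + 5·y_production = 57.
→ y_budget = 4.5 and y_production = 6.
billboards enters the basis when its profit ≥ yᵀa₃ = 4.5·4 + 6·1 = 24.

24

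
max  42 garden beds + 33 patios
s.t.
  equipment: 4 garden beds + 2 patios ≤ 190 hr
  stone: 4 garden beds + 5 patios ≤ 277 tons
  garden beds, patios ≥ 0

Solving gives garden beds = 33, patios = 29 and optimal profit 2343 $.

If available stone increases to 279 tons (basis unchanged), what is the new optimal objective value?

At the optimum: equipment uses 190 of 190 (binding); stone uses 277 of 277 (binding).
From A_Bᵀ y = c: 4·y_equipment + 4·y_stone = 42; 2·y_equipment + 5·y_stone = 33.
This yields shadow prices y_equipment = 6.5, y_stone = 4.
Δz = y_stone·Δb = 4 × (2) = 8, so new z* = 2343 + 8 = 2351.

2351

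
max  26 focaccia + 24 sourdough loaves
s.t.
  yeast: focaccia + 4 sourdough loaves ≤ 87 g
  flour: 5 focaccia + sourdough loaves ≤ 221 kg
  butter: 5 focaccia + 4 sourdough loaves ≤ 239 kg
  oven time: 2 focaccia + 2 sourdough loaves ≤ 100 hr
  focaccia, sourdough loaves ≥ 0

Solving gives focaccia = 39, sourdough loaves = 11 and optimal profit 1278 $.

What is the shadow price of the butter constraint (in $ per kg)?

2

Check each constraint at x*: yeast 83/87 (slack 4); flour 206/221 (slack 15); butter 239/239 (tight); oven time 100/100 (tight).
Since yeast, flour are not tight, their duals are 0.
Dual feasibility on the basic columns requires 5·y_butter + 2·y_oven time = 26, 4·y_butter + 2·y_oven time = 24.
Solving: y_butter = 2, y_oven time = 8.
Shadow price of butter = 2.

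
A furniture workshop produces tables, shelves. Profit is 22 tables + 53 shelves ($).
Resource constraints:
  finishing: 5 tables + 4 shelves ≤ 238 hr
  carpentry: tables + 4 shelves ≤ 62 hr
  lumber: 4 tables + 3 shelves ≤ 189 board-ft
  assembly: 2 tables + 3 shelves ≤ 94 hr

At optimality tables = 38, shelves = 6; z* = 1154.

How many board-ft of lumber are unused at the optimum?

lumber used = 4·38 + 3·6 = 170; slack = 189 − 170 = 19.

19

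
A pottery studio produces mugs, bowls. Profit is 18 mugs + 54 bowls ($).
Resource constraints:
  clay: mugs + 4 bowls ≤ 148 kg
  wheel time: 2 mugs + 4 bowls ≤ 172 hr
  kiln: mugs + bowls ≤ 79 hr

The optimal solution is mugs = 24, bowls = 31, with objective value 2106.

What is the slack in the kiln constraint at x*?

kiln used = 1·24 + 1·31 = 55; slack = 79 − 55 = 24.

24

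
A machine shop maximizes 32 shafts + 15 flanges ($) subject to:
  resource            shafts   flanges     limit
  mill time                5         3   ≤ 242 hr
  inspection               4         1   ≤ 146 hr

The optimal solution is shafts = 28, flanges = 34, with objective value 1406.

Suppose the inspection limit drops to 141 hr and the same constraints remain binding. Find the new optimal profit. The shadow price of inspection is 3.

1391

Δb = -5, so new z* = 1406 + (3)·(-5) = 1406 − 15 = 1391.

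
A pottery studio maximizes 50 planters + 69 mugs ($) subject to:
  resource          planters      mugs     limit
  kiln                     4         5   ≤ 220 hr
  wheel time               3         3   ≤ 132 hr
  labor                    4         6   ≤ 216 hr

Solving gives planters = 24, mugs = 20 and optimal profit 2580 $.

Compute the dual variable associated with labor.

Binding: wheel time and labor. Non-binding: kiln (24 unused).
By complementary slackness, y = 0 for the non-binding constraint.
The binding rows give the dual system: 3·y_wheel time + 4·y_labor = 50 and 3·y_wheel time + 6·y_labor = 69.
Solving: y_wheel time = 4, y_labor = 9.5.
Shadow price of labor = 9.5.

9.5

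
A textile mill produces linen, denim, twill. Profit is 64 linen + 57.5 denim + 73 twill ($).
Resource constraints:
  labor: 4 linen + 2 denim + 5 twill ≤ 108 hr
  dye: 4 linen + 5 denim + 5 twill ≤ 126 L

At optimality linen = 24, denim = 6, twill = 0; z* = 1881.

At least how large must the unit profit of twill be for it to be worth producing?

At the optimum: labor uses 108 of 108 (binding); dye uses 126 of 126 (binding).
Dual feasibility on the basic columns requires 4·y_labor + 4·y_dye = 64, 2·y_labor + 5·y_dye = 57.5.
Solving: y_labor = 7.5, y_dye = 8.5.
twill enters the basis when its profit ≥ yᵀa₃ = 7.5·5 + 8.5·5 = 80.

80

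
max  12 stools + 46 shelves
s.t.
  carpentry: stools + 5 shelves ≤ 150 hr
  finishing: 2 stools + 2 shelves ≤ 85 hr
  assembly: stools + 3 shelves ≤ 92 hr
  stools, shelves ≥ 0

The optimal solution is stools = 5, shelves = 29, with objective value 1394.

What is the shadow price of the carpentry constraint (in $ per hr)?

Check each constraint at x*: carpentry 150/150 (tight); finishing 68/85 (slack 17); assembly 92/92 (tight).
By complementary slackness, y = 0 for the non-binding constraint.
Dual feasibility on the basic columns requires 1·y_carpentry + 1·y_assembly = 12, 5·y_carpentry + 3·y_assembly = 46.
→ y_carpentry = 5 and y_assembly = 7.
Shadow price of carpentry = 5.

5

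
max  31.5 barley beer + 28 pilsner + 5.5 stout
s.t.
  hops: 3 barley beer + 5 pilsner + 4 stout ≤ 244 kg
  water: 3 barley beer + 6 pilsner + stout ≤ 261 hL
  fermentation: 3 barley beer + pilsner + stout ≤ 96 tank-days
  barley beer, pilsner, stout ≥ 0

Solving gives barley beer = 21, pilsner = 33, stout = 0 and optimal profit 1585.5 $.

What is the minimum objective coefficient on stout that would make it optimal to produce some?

10.5

Binding: water and fermentation. Non-binding: hops (16 unused).
Slack constraints have shadow price 0 (complementary slackness).
Dual feasibility on the basic columns requires 3·y_water + 3·y_fermentation = 31.5, 6·y_water + 1·y_fermentation = 28.
→ y_water = 3.5 and y_fermentation = 7.
stout enters the basis when its profit ≥ yᵀa₃ = 3.5·1 + 7·1 = 10.5.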